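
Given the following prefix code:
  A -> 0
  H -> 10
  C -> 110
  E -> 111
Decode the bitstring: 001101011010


Decoding step by step:
Bits 0 -> A
Bits 0 -> A
Bits 110 -> C
Bits 10 -> H
Bits 110 -> C
Bits 10 -> H


Decoded message: AACHCH


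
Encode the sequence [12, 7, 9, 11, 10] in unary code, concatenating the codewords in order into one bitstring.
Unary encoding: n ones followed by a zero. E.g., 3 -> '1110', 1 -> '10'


Encode each number as n ones followed by a terminating 0:
  12 -> 1111111111110 (13 bits)
  7 -> 11111110 (8 bits)
  9 -> 1111111110 (10 bits)
  11 -> 111111111110 (12 bits)
  10 -> 11111111110 (11 bits)
Total length = 13 + 8 + 10 + 12 + 11 = 54 bits.

Unary([12, 7, 9, 11, 10]) = 111111111111011111110111111111011111111111011111111110 (54 bits)


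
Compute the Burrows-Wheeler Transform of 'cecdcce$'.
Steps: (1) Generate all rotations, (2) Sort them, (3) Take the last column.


Rotations (sorted):
  0: $cecdcce -> last char: e
  1: cce$cecd -> last char: d
  2: cdcce$ce -> last char: e
  3: ce$cecdc -> last char: c
  4: cecdcce$ -> last char: $
  5: dcce$cec -> last char: c
  6: e$cecdcc -> last char: c
  7: ecdcce$c -> last char: c


BWT = edec$ccc


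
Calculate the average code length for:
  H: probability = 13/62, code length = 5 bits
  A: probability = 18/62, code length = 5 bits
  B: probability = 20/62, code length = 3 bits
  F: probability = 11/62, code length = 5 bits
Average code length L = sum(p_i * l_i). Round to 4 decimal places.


Weighted contributions p_i * l_i:
  H: (13/62) * 5 = 65/62
  A: (18/62) * 5 = 90/62
  B: (20/62) * 3 = 60/62
  F: (11/62) * 5 = 55/62
Sum = (65 + 90 + 60 + 55)/62 = 270/62

L = 270/62 = 4.3548 bits/symbol


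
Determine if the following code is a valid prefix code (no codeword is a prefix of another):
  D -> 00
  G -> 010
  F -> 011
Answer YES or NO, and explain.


Checking each pair (does one codeword prefix another?):
  D='00' vs G='010': no prefix
  D='00' vs F='011': no prefix
  G='010' vs D='00': no prefix
  G='010' vs F='011': no prefix
  F='011' vs D='00': no prefix
  F='011' vs G='010': no prefix
No violation found over all pairs.

YES -- this is a valid prefix code. No codeword is a prefix of any other codeword.


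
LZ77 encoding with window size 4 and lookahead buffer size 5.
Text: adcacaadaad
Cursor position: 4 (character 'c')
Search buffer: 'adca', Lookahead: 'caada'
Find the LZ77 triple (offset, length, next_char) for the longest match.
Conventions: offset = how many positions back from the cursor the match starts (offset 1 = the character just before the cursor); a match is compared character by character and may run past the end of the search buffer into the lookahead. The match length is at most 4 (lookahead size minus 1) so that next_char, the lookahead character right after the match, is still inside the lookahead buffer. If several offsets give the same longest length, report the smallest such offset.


Try each offset into the search buffer:
  offset=1 (pos 3, char 'a'): match length 0
  offset=2 (pos 2, char 'c'): match length 2
  offset=3 (pos 1, char 'd'): match length 0
  offset=4 (pos 0, char 'a'): match length 0
Longest match has length 2 at offset 2.
next_char = character at position 4 + 2 = 6 -> 'a'

Best match: offset=2, length=2 (matching 'ca' starting at position 2)
LZ77 triple: (2, 2, 'a')


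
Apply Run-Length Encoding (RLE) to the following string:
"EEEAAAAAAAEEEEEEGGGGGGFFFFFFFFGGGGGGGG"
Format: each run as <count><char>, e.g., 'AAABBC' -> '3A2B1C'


Scanning runs left to right:
  i=0: run of 'E' x 3 -> '3E'
  i=3: run of 'A' x 7 -> '7A'
  i=10: run of 'E' x 6 -> '6E'
  i=16: run of 'G' x 6 -> '6G'
  i=22: run of 'F' x 8 -> '8F'
  i=30: run of 'G' x 8 -> '8G'

RLE = 3E7A6E6G8F8G


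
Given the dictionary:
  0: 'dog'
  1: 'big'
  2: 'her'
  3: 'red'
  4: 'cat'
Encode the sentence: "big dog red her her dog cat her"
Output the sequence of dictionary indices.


Look up each word in the dictionary:
  'big' -> 1
  'dog' -> 0
  'red' -> 3
  'her' -> 2
  'her' -> 2
  'dog' -> 0
  'cat' -> 4
  'her' -> 2

Encoded: [1, 0, 3, 2, 2, 0, 4, 2]


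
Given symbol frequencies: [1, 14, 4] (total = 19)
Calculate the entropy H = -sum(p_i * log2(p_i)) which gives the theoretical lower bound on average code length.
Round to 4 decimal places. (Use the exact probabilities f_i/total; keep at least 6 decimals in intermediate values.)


Per-symbol terms -p_i * log2(p_i) with p_i = f_i/19:
  p = 1/19 = 0.052632: log2(p) = -4.247928, -p*log2(p) = 0.223575
  p = 14/19 = 0.736842: log2(p) = -0.440573, -p*log2(p) = 0.324632
  p = 4/19 = 0.210526: log2(p) = -2.247928, -p*log2(p) = 0.473248
H = 0.223575 + 0.324632 + 0.473248 = 1.021455

H = 1.0215 bits/symbol


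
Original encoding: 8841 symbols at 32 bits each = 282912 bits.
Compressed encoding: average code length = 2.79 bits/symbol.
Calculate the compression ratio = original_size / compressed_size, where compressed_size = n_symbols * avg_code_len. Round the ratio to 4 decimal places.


original_size = n_symbols * orig_bits = 8841 * 32 = 282912 bits
compressed_size = n_symbols * avg_code_len = 8841 * 2.79 = 24666.39 bits
ratio = original_size / compressed_size = 282912 / 24666.39 = 11.4695

Compression ratio = 11.4695


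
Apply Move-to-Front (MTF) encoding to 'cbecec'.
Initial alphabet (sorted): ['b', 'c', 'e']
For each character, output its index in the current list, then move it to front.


MTF encoding:
'c': index 1 in ['b', 'c', 'e'] -> ['c', 'b', 'e']
'b': index 1 in ['c', 'b', 'e'] -> ['b', 'c', 'e']
'e': index 2 in ['b', 'c', 'e'] -> ['e', 'b', 'c']
'c': index 2 in ['e', 'b', 'c'] -> ['c', 'e', 'b']
'e': index 1 in ['c', 'e', 'b'] -> ['e', 'c', 'b']
'c': index 1 in ['e', 'c', 'b'] -> ['c', 'e', 'b']


Output: [1, 1, 2, 2, 1, 1]


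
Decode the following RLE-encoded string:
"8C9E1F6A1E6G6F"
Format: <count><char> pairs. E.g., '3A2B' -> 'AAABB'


Expanding each <count><char> pair:
  8C -> 'CCCCCCCC'
  9E -> 'EEEEEEEEE'
  1F -> 'F'
  6A -> 'AAAAAA'
  1E -> 'E'
  6G -> 'GGGGGG'
  6F -> 'FFFFFF'

Decoded = CCCCCCCCEEEEEEEEEFAAAAAAEGGGGGGFFFFFF


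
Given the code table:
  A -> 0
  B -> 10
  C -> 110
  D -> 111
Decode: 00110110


Decoding:
0 -> A
0 -> A
110 -> C
110 -> C


Result: AACC


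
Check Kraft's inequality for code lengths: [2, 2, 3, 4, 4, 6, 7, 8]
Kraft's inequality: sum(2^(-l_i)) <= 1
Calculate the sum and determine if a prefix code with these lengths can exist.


Sum = 2^(-2) + 2^(-2) + 2^(-3) + 2^(-4) + 2^(-4) + 2^(-6) + 2^(-7) + 2^(-8)
    = 0.25 + 0.25 + 0.125 + 0.0625 + 0.0625 + 0.015625 + 0.0078125 + 0.00390625
    = 199/256 = 0.77734375
Since 0.77734375 <= 1, Kraft's inequality IS satisfied.
A prefix code with these lengths CAN exist.

Kraft sum = 0.77734375. Satisfied.


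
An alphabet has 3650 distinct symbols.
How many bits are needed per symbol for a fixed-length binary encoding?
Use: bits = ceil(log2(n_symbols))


log2(3650) = 11.8337
Bracket: 2^11 = 2048 < 3650 <= 2^12 = 4096
So ceil(log2(3650)) = 12

bits = ceil(log2(3650)) = ceil(11.8337) = 12 bits


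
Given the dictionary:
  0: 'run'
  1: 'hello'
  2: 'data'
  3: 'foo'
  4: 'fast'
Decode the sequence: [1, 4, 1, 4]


Look up each index in the dictionary:
  1 -> 'hello'
  4 -> 'fast'
  1 -> 'hello'
  4 -> 'fast'

Decoded: "hello fast hello fast"


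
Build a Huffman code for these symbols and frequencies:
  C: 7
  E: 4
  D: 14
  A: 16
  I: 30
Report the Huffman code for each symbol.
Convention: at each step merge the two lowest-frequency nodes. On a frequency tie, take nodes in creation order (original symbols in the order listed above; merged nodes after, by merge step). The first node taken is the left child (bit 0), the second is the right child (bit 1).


Huffman tree construction:
Step 1: Merge E(4) + C(7) = 11
Step 2: Merge (E+C)(11) + D(14) = 25
Step 3: Merge A(16) + ((E+C)+D)(25) = 41
Step 4: Merge I(30) + (A+((E+C)+D))(41) = 71
Read each symbol's code off the tree from the root (left child = 0, right child = 1).

Codes:
  C: 1101 (length 4)
  E: 1100 (length 4)
  D: 111 (length 3)
  A: 10 (length 2)
  I: 0 (length 1)
Average code length: 148/71 = 2.0845 bits/symbol


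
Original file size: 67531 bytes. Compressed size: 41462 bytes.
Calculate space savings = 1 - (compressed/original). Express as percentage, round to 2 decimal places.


ratio = compressed/original = 41462/67531 = 0.61397
savings = 1 - ratio = 1 - 0.61397 = 0.38603
as a percentage: 0.38603 * 100 = 38.6%

Space savings = 1 - 41462/67531 = 38.6%


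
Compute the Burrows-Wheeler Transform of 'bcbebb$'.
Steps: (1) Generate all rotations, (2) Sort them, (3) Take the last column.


Rotations (sorted):
  0: $bcbebb -> last char: b
  1: b$bcbeb -> last char: b
  2: bb$bcbe -> last char: e
  3: bcbebb$ -> last char: $
  4: bebb$bc -> last char: c
  5: cbebb$b -> last char: b
  6: ebb$bcb -> last char: b


BWT = bbe$cbb


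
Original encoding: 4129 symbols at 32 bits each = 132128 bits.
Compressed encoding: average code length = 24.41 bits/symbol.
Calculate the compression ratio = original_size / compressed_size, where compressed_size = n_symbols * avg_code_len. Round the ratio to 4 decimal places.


original_size = n_symbols * orig_bits = 4129 * 32 = 132128 bits
compressed_size = n_symbols * avg_code_len = 4129 * 24.41 = 100788.89 bits
ratio = original_size / compressed_size = 132128 / 100788.89 = 1.3109

Compression ratio = 1.3109


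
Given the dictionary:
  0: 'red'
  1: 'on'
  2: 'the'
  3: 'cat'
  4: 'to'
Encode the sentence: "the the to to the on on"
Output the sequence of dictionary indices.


Look up each word in the dictionary:
  'the' -> 2
  'the' -> 2
  'to' -> 4
  'to' -> 4
  'the' -> 2
  'on' -> 1
  'on' -> 1

Encoded: [2, 2, 4, 4, 2, 1, 1]


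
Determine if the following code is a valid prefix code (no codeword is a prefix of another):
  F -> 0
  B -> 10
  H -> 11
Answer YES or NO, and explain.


Checking each pair (does one codeword prefix another?):
  F='0' vs B='10': no prefix
  F='0' vs H='11': no prefix
  B='10' vs F='0': no prefix
  B='10' vs H='11': no prefix
  H='11' vs F='0': no prefix
  H='11' vs B='10': no prefix
No violation found over all pairs.

YES -- this is a valid prefix code. No codeword is a prefix of any other codeword.


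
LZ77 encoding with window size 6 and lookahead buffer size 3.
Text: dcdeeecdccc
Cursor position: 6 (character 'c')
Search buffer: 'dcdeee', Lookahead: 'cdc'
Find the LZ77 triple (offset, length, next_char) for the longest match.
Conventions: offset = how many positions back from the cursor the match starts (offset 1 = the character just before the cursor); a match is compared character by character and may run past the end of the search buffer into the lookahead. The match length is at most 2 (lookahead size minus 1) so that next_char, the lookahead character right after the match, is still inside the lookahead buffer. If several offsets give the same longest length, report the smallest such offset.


Try each offset into the search buffer:
  offset=1 (pos 5, char 'e'): match length 0
  offset=2 (pos 4, char 'e'): match length 0
  offset=3 (pos 3, char 'e'): match length 0
  offset=4 (pos 2, char 'd'): match length 0
  offset=5 (pos 1, char 'c'): match length 2
  offset=6 (pos 0, char 'd'): match length 0
Longest match has length 2 at offset 5.
next_char = character at position 6 + 2 = 8 -> 'c'

Best match: offset=5, length=2 (matching 'cd' starting at position 1)
LZ77 triple: (5, 2, 'c')


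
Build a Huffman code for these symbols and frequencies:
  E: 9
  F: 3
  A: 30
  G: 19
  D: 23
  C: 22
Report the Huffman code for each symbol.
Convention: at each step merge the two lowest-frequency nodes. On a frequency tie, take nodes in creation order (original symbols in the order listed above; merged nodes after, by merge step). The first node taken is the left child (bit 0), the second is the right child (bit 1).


Huffman tree construction:
Step 1: Merge F(3) + E(9) = 12
Step 2: Merge (F+E)(12) + G(19) = 31
Step 3: Merge C(22) + D(23) = 45
Step 4: Merge A(30) + ((F+E)+G)(31) = 61
Step 5: Merge (C+D)(45) + (A+((F+E)+G))(61) = 106
Read each symbol's code off the tree from the root (left child = 0, right child = 1).

Codes:
  E: 1101 (length 4)
  F: 1100 (length 4)
  A: 10 (length 2)
  G: 111 (length 3)
  D: 01 (length 2)
  C: 00 (length 2)
Average code length: 255/106 = 2.4057 bits/symbol


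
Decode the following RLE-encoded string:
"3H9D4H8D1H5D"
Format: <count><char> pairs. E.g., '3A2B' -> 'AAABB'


Expanding each <count><char> pair:
  3H -> 'HHH'
  9D -> 'DDDDDDDDD'
  4H -> 'HHHH'
  8D -> 'DDDDDDDD'
  1H -> 'H'
  5D -> 'DDDDD'

Decoded = HHHDDDDDDDDDHHHHDDDDDDDDHDDDDD


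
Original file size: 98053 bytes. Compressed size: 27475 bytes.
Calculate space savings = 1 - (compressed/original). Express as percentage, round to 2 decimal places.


ratio = compressed/original = 27475/98053 = 0.280206
savings = 1 - ratio = 1 - 0.280206 = 0.719794
as a percentage: 0.719794 * 100 = 71.98%

Space savings = 1 - 27475/98053 = 71.98%


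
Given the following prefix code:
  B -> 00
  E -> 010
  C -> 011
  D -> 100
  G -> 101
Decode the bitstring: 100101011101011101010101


Decoding step by step:
Bits 100 -> D
Bits 101 -> G
Bits 011 -> C
Bits 101 -> G
Bits 011 -> C
Bits 101 -> G
Bits 010 -> E
Bits 101 -> G


Decoded message: DGCGCGEG


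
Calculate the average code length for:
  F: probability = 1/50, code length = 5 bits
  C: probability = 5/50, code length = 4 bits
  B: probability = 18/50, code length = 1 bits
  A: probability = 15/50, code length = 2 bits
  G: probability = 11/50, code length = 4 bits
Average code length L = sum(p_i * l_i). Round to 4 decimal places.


Weighted contributions p_i * l_i:
  F: (1/50) * 5 = 5/50
  C: (5/50) * 4 = 20/50
  B: (18/50) * 1 = 18/50
  A: (15/50) * 2 = 30/50
  G: (11/50) * 4 = 44/50
Sum = (5 + 20 + 18 + 30 + 44)/50 = 117/50

L = 117/50 = 2.3400 bits/symbol


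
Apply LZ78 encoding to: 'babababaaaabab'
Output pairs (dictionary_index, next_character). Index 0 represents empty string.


LZ78 encoding steps:
Dictionary: {0: ''}
Step 1: w='' (idx 0), next='b' -> output (0, 'b'), add 'b' as idx 1
Step 2: w='' (idx 0), next='a' -> output (0, 'a'), add 'a' as idx 2
Step 3: w='b' (idx 1), next='a' -> output (1, 'a'), add 'ba' as idx 3
Step 4: w='ba' (idx 3), next='b' -> output (3, 'b'), add 'bab' as idx 4
Step 5: w='a' (idx 2), next='a' -> output (2, 'a'), add 'aa' as idx 5
Step 6: w='aa' (idx 5), next='b' -> output (5, 'b'), add 'aab' as idx 6
Step 7: w='a' (idx 2), next='b' -> output (2, 'b'), add 'ab' as idx 7


Encoded: [(0, 'b'), (0, 'a'), (1, 'a'), (3, 'b'), (2, 'a'), (5, 'b'), (2, 'b')]


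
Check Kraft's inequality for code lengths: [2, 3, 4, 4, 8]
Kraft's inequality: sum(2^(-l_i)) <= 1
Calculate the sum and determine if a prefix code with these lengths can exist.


Sum = 2^(-2) + 2^(-3) + 2^(-4) + 2^(-4) + 2^(-8)
    = 0.25 + 0.125 + 0.0625 + 0.0625 + 0.00390625
    = 129/256 = 0.50390625
Since 0.50390625 <= 1, Kraft's inequality IS satisfied.
A prefix code with these lengths CAN exist.

Kraft sum = 0.50390625. Satisfied.


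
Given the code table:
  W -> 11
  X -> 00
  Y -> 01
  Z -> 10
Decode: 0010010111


Decoding:
00 -> X
10 -> Z
01 -> Y
01 -> Y
11 -> W


Result: XZYYW


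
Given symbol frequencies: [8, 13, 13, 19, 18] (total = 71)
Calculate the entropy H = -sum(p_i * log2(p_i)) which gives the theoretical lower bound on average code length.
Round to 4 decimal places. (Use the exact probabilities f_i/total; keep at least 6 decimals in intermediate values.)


Per-symbol terms -p_i * log2(p_i) with p_i = f_i/71:
  p = 8/71 = 0.112676: log2(p) = -3.149747, -p*log2(p) = 0.354901
  p = 13/71 = 0.183099: log2(p) = -2.449307, -p*log2(p) = 0.448465
  p = 13/71 = 0.183099: log2(p) = -2.449307, -p*log2(p) = 0.448465
  p = 19/71 = 0.267606: log2(p) = -1.901820, -p*log2(p) = 0.508938
  p = 18/71 = 0.253521: log2(p) = -1.979822, -p*log2(p) = 0.501927
H = 0.354901 + 0.448465 + 0.448465 + 0.508938 + 0.501927 = 2.262696

H = 2.2627 bits/symbol


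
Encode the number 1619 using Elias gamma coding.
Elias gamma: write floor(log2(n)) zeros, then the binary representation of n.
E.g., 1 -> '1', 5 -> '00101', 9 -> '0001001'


num_bits = floor(log2(1619)) + 1 = 11
leading_zeros = num_bits - 1 = 10
binary(1619) = 11001010011

Elias gamma(1619) = '0000000000' + '11001010011' = 000000000011001010011 (21 bits)


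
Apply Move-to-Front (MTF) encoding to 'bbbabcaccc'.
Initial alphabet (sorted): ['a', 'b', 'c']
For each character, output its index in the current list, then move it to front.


MTF encoding:
'b': index 1 in ['a', 'b', 'c'] -> ['b', 'a', 'c']
'b': index 0 in ['b', 'a', 'c'] -> ['b', 'a', 'c']
'b': index 0 in ['b', 'a', 'c'] -> ['b', 'a', 'c']
'a': index 1 in ['b', 'a', 'c'] -> ['a', 'b', 'c']
'b': index 1 in ['a', 'b', 'c'] -> ['b', 'a', 'c']
'c': index 2 in ['b', 'a', 'c'] -> ['c', 'b', 'a']
'a': index 2 in ['c', 'b', 'a'] -> ['a', 'c', 'b']
'c': index 1 in ['a', 'c', 'b'] -> ['c', 'a', 'b']
'c': index 0 in ['c', 'a', 'b'] -> ['c', 'a', 'b']
'c': index 0 in ['c', 'a', 'b'] -> ['c', 'a', 'b']


Output: [1, 0, 0, 1, 1, 2, 2, 1, 0, 0]


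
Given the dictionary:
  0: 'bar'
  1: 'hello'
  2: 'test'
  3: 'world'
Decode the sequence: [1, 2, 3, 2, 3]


Look up each index in the dictionary:
  1 -> 'hello'
  2 -> 'test'
  3 -> 'world'
  2 -> 'test'
  3 -> 'world'

Decoded: "hello test world test world"


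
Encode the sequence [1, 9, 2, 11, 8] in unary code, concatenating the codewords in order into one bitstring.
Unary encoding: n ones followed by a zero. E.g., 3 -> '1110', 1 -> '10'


Encode each number as n ones followed by a terminating 0:
  1 -> 10 (2 bits)
  9 -> 1111111110 (10 bits)
  2 -> 110 (3 bits)
  11 -> 111111111110 (12 bits)
  8 -> 111111110 (9 bits)
Total length = 2 + 10 + 3 + 12 + 9 = 36 bits.

Unary([1, 9, 2, 11, 8]) = 101111111110110111111111110111111110 (36 bits)


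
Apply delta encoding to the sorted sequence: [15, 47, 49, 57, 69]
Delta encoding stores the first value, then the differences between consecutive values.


First value: 15
Deltas:
  47 - 15 = 32
  49 - 47 = 2
  57 - 49 = 8
  69 - 57 = 12


Delta encoded: [15, 32, 2, 8, 12]


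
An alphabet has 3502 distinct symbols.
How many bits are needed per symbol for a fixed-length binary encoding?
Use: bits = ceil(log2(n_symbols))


log2(3502) = 11.774
Bracket: 2^11 = 2048 < 3502 <= 2^12 = 4096
So ceil(log2(3502)) = 12

bits = ceil(log2(3502)) = ceil(11.774) = 12 bits


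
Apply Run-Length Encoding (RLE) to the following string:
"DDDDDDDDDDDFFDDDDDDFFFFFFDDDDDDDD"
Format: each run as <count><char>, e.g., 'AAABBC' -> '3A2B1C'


Scanning runs left to right:
  i=0: run of 'D' x 11 -> '11D'
  i=11: run of 'F' x 2 -> '2F'
  i=13: run of 'D' x 6 -> '6D'
  i=19: run of 'F' x 6 -> '6F'
  i=25: run of 'D' x 8 -> '8D'

RLE = 11D2F6D6F8D


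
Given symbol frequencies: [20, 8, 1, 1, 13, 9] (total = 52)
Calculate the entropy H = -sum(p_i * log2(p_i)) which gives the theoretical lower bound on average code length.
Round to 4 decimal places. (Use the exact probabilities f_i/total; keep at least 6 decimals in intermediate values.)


Per-symbol terms -p_i * log2(p_i) with p_i = f_i/52:
  p = 20/52 = 0.384615: log2(p) = -1.378512, -p*log2(p) = 0.530197
  p = 8/52 = 0.153846: log2(p) = -2.700440, -p*log2(p) = 0.415452
  p = 1/52 = 0.019231: log2(p) = -5.700440, -p*log2(p) = 0.109624
  p = 1/52 = 0.019231: log2(p) = -5.700440, -p*log2(p) = 0.109624
  p = 13/52 = 0.250000: log2(p) = -2.000000, -p*log2(p) = 0.500000
  p = 9/52 = 0.173077: log2(p) = -2.530515, -p*log2(p) = 0.437974
H = 0.530197 + 0.415452 + 0.109624 + 0.109624 + 0.500000 + 0.437974 = 2.102871

H = 2.1029 bits/symbol


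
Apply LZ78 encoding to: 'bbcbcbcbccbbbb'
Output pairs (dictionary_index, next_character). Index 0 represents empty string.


LZ78 encoding steps:
Dictionary: {0: ''}
Step 1: w='' (idx 0), next='b' -> output (0, 'b'), add 'b' as idx 1
Step 2: w='b' (idx 1), next='c' -> output (1, 'c'), add 'bc' as idx 2
Step 3: w='bc' (idx 2), next='b' -> output (2, 'b'), add 'bcb' as idx 3
Step 4: w='' (idx 0), next='c' -> output (0, 'c'), add 'c' as idx 4
Step 5: w='bc' (idx 2), next='c' -> output (2, 'c'), add 'bcc' as idx 5
Step 6: w='b' (idx 1), next='b' -> output (1, 'b'), add 'bb' as idx 6
Step 7: w='bb' (idx 6), end of input -> output (6, '')


Encoded: [(0, 'b'), (1, 'c'), (2, 'b'), (0, 'c'), (2, 'c'), (1, 'b'), (6, '')]


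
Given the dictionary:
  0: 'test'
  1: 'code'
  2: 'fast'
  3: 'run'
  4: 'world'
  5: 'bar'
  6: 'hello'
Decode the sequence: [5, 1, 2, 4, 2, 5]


Look up each index in the dictionary:
  5 -> 'bar'
  1 -> 'code'
  2 -> 'fast'
  4 -> 'world'
  2 -> 'fast'
  5 -> 'bar'

Decoded: "bar code fast world fast bar"


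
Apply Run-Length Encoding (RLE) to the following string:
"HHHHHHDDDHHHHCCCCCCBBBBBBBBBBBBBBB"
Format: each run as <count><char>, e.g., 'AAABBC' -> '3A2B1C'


Scanning runs left to right:
  i=0: run of 'H' x 6 -> '6H'
  i=6: run of 'D' x 3 -> '3D'
  i=9: run of 'H' x 4 -> '4H'
  i=13: run of 'C' x 6 -> '6C'
  i=19: run of 'B' x 15 -> '15B'

RLE = 6H3D4H6C15B


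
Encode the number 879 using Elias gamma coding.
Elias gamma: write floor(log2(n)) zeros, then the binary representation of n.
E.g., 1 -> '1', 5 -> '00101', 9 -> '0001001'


num_bits = floor(log2(879)) + 1 = 10
leading_zeros = num_bits - 1 = 9
binary(879) = 1101101111

Elias gamma(879) = '000000000' + '1101101111' = 0000000001101101111 (19 bits)


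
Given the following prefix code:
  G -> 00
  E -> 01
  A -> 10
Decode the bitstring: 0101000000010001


Decoding step by step:
Bits 01 -> E
Bits 01 -> E
Bits 00 -> G
Bits 00 -> G
Bits 00 -> G
Bits 01 -> E
Bits 00 -> G
Bits 01 -> E


Decoded message: EEGGGEGE


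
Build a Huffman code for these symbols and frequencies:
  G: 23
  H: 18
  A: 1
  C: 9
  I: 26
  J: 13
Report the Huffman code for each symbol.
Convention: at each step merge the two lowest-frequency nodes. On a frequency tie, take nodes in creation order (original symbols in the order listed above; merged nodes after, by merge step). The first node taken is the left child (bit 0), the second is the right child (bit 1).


Huffman tree construction:
Step 1: Merge A(1) + C(9) = 10
Step 2: Merge (A+C)(10) + J(13) = 23
Step 3: Merge H(18) + G(23) = 41
Step 4: Merge ((A+C)+J)(23) + I(26) = 49
Step 5: Merge (H+G)(41) + (((A+C)+J)+I)(49) = 90
Read each symbol's code off the tree from the root (left child = 0, right child = 1).

Codes:
  G: 01 (length 2)
  H: 00 (length 2)
  A: 1000 (length 4)
  C: 1001 (length 4)
  I: 11 (length 2)
  J: 101 (length 3)
Average code length: 213/90 = 2.3667 bits/symbol


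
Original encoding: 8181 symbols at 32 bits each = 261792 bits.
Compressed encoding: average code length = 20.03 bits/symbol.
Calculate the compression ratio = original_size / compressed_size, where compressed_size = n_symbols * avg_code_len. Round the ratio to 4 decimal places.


original_size = n_symbols * orig_bits = 8181 * 32 = 261792 bits
compressed_size = n_symbols * avg_code_len = 8181 * 20.03 = 163865.43 bits
ratio = original_size / compressed_size = 261792 / 163865.43 = 1.5976

Compression ratio = 1.5976


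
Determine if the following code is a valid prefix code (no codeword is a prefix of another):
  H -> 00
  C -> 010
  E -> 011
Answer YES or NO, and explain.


Checking each pair (does one codeword prefix another?):
  H='00' vs C='010': no prefix
  H='00' vs E='011': no prefix
  C='010' vs H='00': no prefix
  C='010' vs E='011': no prefix
  E='011' vs H='00': no prefix
  E='011' vs C='010': no prefix
No violation found over all pairs.

YES -- this is a valid prefix code. No codeword is a prefix of any other codeword.


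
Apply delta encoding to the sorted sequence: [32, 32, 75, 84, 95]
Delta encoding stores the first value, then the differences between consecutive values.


First value: 32
Deltas:
  32 - 32 = 0
  75 - 32 = 43
  84 - 75 = 9
  95 - 84 = 11


Delta encoded: [32, 0, 43, 9, 11]


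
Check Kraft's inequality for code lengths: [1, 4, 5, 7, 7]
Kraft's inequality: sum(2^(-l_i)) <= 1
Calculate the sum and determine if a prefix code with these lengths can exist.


Sum = 2^(-1) + 2^(-4) + 2^(-5) + 2^(-7) + 2^(-7)
    = 0.5 + 0.0625 + 0.03125 + 0.0078125 + 0.0078125
    = 78/128 = 0.609375
Since 0.609375 <= 1, Kraft's inequality IS satisfied.
A prefix code with these lengths CAN exist.

Kraft sum = 0.609375. Satisfied.


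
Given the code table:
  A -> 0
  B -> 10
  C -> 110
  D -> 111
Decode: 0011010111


Decoding:
0 -> A
0 -> A
110 -> C
10 -> B
111 -> D


Result: AACBD


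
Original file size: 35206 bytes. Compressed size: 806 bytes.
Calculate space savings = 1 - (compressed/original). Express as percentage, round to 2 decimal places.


ratio = compressed/original = 806/35206 = 0.022894
savings = 1 - ratio = 1 - 0.022894 = 0.977106
as a percentage: 0.977106 * 100 = 97.71%

Space savings = 1 - 806/35206 = 97.71%


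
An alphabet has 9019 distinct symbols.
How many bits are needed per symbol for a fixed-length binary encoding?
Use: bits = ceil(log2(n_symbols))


log2(9019) = 13.1388
Bracket: 2^13 = 8192 < 9019 <= 2^14 = 16384
So ceil(log2(9019)) = 14

bits = ceil(log2(9019)) = ceil(13.1388) = 14 bits


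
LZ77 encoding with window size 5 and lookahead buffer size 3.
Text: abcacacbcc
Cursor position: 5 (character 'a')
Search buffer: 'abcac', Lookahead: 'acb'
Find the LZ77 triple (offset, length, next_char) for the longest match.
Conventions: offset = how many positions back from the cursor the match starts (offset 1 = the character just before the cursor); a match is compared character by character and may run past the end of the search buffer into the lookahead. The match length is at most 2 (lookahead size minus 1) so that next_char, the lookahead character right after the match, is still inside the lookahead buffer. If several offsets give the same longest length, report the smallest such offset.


Try each offset into the search buffer:
  offset=1 (pos 4, char 'c'): match length 0
  offset=2 (pos 3, char 'a'): match length 2
  offset=3 (pos 2, char 'c'): match length 0
  offset=4 (pos 1, char 'b'): match length 0
  offset=5 (pos 0, char 'a'): match length 1
Longest match has length 2 at offset 2.
next_char = character at position 5 + 2 = 7 -> 'b'

Best match: offset=2, length=2 (matching 'ac' starting at position 3)
LZ77 triple: (2, 2, 'b')


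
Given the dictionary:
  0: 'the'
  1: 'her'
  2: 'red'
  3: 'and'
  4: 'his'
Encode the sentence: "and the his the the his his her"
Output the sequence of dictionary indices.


Look up each word in the dictionary:
  'and' -> 3
  'the' -> 0
  'his' -> 4
  'the' -> 0
  'the' -> 0
  'his' -> 4
  'his' -> 4
  'her' -> 1

Encoded: [3, 0, 4, 0, 0, 4, 4, 1]


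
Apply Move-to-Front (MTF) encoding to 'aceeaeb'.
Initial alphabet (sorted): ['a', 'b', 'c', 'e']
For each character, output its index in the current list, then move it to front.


MTF encoding:
'a': index 0 in ['a', 'b', 'c', 'e'] -> ['a', 'b', 'c', 'e']
'c': index 2 in ['a', 'b', 'c', 'e'] -> ['c', 'a', 'b', 'e']
'e': index 3 in ['c', 'a', 'b', 'e'] -> ['e', 'c', 'a', 'b']
'e': index 0 in ['e', 'c', 'a', 'b'] -> ['e', 'c', 'a', 'b']
'a': index 2 in ['e', 'c', 'a', 'b'] -> ['a', 'e', 'c', 'b']
'e': index 1 in ['a', 'e', 'c', 'b'] -> ['e', 'a', 'c', 'b']
'b': index 3 in ['e', 'a', 'c', 'b'] -> ['b', 'e', 'a', 'c']


Output: [0, 2, 3, 0, 2, 1, 3]


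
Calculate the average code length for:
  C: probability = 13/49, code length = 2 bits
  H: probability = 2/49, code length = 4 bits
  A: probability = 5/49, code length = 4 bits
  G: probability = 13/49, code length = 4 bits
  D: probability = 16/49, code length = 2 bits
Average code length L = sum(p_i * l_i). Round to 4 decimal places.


Weighted contributions p_i * l_i:
  C: (13/49) * 2 = 26/49
  H: (2/49) * 4 = 8/49
  A: (5/49) * 4 = 20/49
  G: (13/49) * 4 = 52/49
  D: (16/49) * 2 = 32/49
Sum = (26 + 8 + 20 + 52 + 32)/49 = 138/49

L = 138/49 = 2.8163 bits/symbol


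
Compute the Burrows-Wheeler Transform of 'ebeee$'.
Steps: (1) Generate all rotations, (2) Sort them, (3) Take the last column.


Rotations (sorted):
  0: $ebeee -> last char: e
  1: beee$e -> last char: e
  2: e$ebee -> last char: e
  3: ebeee$ -> last char: $
  4: ee$ebe -> last char: e
  5: eee$eb -> last char: b


BWT = eee$eb


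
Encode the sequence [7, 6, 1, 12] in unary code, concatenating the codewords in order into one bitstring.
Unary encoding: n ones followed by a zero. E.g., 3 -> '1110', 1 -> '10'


Encode each number as n ones followed by a terminating 0:
  7 -> 11111110 (8 bits)
  6 -> 1111110 (7 bits)
  1 -> 10 (2 bits)
  12 -> 1111111111110 (13 bits)
Total length = 8 + 7 + 2 + 13 = 30 bits.

Unary([7, 6, 1, 12]) = 111111101111110101111111111110 (30 bits)


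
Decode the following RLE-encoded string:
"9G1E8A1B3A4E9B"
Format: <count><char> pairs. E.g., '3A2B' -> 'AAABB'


Expanding each <count><char> pair:
  9G -> 'GGGGGGGGG'
  1E -> 'E'
  8A -> 'AAAAAAAA'
  1B -> 'B'
  3A -> 'AAA'
  4E -> 'EEEE'
  9B -> 'BBBBBBBBB'

Decoded = GGGGGGGGGEAAAAAAAABAAAEEEEBBBBBBBBB


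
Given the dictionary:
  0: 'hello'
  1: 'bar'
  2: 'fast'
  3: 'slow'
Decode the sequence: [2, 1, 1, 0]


Look up each index in the dictionary:
  2 -> 'fast'
  1 -> 'bar'
  1 -> 'bar'
  0 -> 'hello'

Decoded: "fast bar bar hello"


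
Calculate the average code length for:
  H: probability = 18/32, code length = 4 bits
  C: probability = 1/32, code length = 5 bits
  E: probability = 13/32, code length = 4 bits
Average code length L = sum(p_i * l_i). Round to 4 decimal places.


Weighted contributions p_i * l_i:
  H: (18/32) * 4 = 72/32
  C: (1/32) * 5 = 5/32
  E: (13/32) * 4 = 52/32
Sum = (72 + 5 + 52)/32 = 129/32

L = 129/32 = 4.0313 bits/symbol


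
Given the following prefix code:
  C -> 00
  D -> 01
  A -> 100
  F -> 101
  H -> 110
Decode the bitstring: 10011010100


Decoding step by step:
Bits 100 -> A
Bits 110 -> H
Bits 101 -> F
Bits 00 -> C


Decoded message: AHFC


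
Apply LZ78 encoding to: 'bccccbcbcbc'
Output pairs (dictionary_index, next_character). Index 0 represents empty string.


LZ78 encoding steps:
Dictionary: {0: ''}
Step 1: w='' (idx 0), next='b' -> output (0, 'b'), add 'b' as idx 1
Step 2: w='' (idx 0), next='c' -> output (0, 'c'), add 'c' as idx 2
Step 3: w='c' (idx 2), next='c' -> output (2, 'c'), add 'cc' as idx 3
Step 4: w='c' (idx 2), next='b' -> output (2, 'b'), add 'cb' as idx 4
Step 5: w='cb' (idx 4), next='c' -> output (4, 'c'), add 'cbc' as idx 5
Step 6: w='b' (idx 1), next='c' -> output (1, 'c'), add 'bc' as idx 6


Encoded: [(0, 'b'), (0, 'c'), (2, 'c'), (2, 'b'), (4, 'c'), (1, 'c')]


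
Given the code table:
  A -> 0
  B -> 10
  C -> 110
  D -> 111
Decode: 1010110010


Decoding:
10 -> B
10 -> B
110 -> C
0 -> A
10 -> B


Result: BBCAB


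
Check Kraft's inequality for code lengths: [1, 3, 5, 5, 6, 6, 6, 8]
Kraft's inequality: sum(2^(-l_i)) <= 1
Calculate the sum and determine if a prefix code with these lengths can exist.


Sum = 2^(-1) + 2^(-3) + 2^(-5) + 2^(-5) + 2^(-6) + 2^(-6) + 2^(-6) + 2^(-8)
    = 0.5 + 0.125 + 0.03125 + 0.03125 + 0.015625 + 0.015625 + 0.015625 + 0.00390625
    = 189/256 = 0.73828125
Since 0.73828125 <= 1, Kraft's inequality IS satisfied.
A prefix code with these lengths CAN exist.

Kraft sum = 0.73828125. Satisfied.


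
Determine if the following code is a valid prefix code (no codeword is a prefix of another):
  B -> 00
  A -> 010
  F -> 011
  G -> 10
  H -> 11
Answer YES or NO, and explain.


Checking each pair (does one codeword prefix another?):
  B='00' vs A='010': no prefix
  B='00' vs F='011': no prefix
  B='00' vs G='10': no prefix
  B='00' vs H='11': no prefix
  A='010' vs B='00': no prefix
  A='010' vs F='011': no prefix
  A='010' vs G='10': no prefix
  A='010' vs H='11': no prefix
  F='011' vs B='00': no prefix
  F='011' vs A='010': no prefix
  F='011' vs G='10': no prefix
  F='011' vs H='11': no prefix
  G='10' vs B='00': no prefix
  G='10' vs A='010': no prefix
  G='10' vs F='011': no prefix
  G='10' vs H='11': no prefix
  H='11' vs B='00': no prefix
  H='11' vs A='010': no prefix
  H='11' vs F='011': no prefix
  H='11' vs G='10': no prefix
No violation found over all pairs.

YES -- this is a valid prefix code. No codeword is a prefix of any other codeword.


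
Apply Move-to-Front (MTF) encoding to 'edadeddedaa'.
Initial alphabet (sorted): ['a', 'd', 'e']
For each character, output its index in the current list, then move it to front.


MTF encoding:
'e': index 2 in ['a', 'd', 'e'] -> ['e', 'a', 'd']
'd': index 2 in ['e', 'a', 'd'] -> ['d', 'e', 'a']
'a': index 2 in ['d', 'e', 'a'] -> ['a', 'd', 'e']
'd': index 1 in ['a', 'd', 'e'] -> ['d', 'a', 'e']
'e': index 2 in ['d', 'a', 'e'] -> ['e', 'd', 'a']
'd': index 1 in ['e', 'd', 'a'] -> ['d', 'e', 'a']
'd': index 0 in ['d', 'e', 'a'] -> ['d', 'e', 'a']
'e': index 1 in ['d', 'e', 'a'] -> ['e', 'd', 'a']
'd': index 1 in ['e', 'd', 'a'] -> ['d', 'e', 'a']
'a': index 2 in ['d', 'e', 'a'] -> ['a', 'd', 'e']
'a': index 0 in ['a', 'd', 'e'] -> ['a', 'd', 'e']


Output: [2, 2, 2, 1, 2, 1, 0, 1, 1, 2, 0]


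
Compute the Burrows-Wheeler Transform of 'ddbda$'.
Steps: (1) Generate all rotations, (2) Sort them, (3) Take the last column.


Rotations (sorted):
  0: $ddbda -> last char: a
  1: a$ddbd -> last char: d
  2: bda$dd -> last char: d
  3: da$ddb -> last char: b
  4: dbda$d -> last char: d
  5: ddbda$ -> last char: $


BWT = addbd$


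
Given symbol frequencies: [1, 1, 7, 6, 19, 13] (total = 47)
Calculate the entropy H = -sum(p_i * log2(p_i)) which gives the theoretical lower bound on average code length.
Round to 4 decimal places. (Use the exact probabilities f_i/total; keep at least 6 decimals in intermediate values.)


Per-symbol terms -p_i * log2(p_i) with p_i = f_i/47:
  p = 1/47 = 0.021277: log2(p) = -5.554589, -p*log2(p) = 0.118183
  p = 1/47 = 0.021277: log2(p) = -5.554589, -p*log2(p) = 0.118183
  p = 7/47 = 0.148936: log2(p) = -2.747234, -p*log2(p) = 0.409163
  p = 6/47 = 0.127660: log2(p) = -2.969626, -p*log2(p) = 0.379101
  p = 19/47 = 0.404255: log2(p) = -1.306661, -p*log2(p) = 0.528225
  p = 13/47 = 0.276596: log2(p) = -1.854149, -p*log2(p) = 0.512850
H = 0.118183 + 0.118183 + 0.409163 + 0.379101 + 0.528225 + 0.512850 = 2.065705

H = 2.0657 bits/symbol


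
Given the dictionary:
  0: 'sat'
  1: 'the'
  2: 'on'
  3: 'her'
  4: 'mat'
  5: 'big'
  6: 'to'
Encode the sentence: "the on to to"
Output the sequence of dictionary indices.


Look up each word in the dictionary:
  'the' -> 1
  'on' -> 2
  'to' -> 6
  'to' -> 6

Encoded: [1, 2, 6, 6]


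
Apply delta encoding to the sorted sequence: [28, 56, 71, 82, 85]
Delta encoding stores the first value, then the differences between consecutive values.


First value: 28
Deltas:
  56 - 28 = 28
  71 - 56 = 15
  82 - 71 = 11
  85 - 82 = 3


Delta encoded: [28, 28, 15, 11, 3]


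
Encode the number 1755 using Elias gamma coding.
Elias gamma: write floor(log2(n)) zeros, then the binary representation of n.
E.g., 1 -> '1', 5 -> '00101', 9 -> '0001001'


num_bits = floor(log2(1755)) + 1 = 11
leading_zeros = num_bits - 1 = 10
binary(1755) = 11011011011

Elias gamma(1755) = '0000000000' + '11011011011' = 000000000011011011011 (21 bits)


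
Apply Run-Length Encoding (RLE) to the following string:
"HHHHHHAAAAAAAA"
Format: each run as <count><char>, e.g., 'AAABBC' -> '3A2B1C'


Scanning runs left to right:
  i=0: run of 'H' x 6 -> '6H'
  i=6: run of 'A' x 8 -> '8A'

RLE = 6H8A


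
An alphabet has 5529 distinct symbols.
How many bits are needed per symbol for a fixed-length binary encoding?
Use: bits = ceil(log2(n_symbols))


log2(5529) = 12.4328
Bracket: 2^12 = 4096 < 5529 <= 2^13 = 8192
So ceil(log2(5529)) = 13

bits = ceil(log2(5529)) = ceil(12.4328) = 13 bits


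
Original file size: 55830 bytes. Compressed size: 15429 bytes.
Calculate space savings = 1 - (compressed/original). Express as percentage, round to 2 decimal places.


ratio = compressed/original = 15429/55830 = 0.276357
savings = 1 - ratio = 1 - 0.276357 = 0.723643
as a percentage: 0.723643 * 100 = 72.36%

Space savings = 1 - 15429/55830 = 72.36%


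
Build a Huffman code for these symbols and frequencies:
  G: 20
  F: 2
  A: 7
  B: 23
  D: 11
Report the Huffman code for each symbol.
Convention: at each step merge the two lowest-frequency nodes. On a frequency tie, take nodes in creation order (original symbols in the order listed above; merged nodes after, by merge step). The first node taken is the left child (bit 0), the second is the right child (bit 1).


Huffman tree construction:
Step 1: Merge F(2) + A(7) = 9
Step 2: Merge (F+A)(9) + D(11) = 20
Step 3: Merge G(20) + ((F+A)+D)(20) = 40
Step 4: Merge B(23) + (G+((F+A)+D))(40) = 63
Read each symbol's code off the tree from the root (left child = 0, right child = 1).

Codes:
  G: 10 (length 2)
  F: 1100 (length 4)
  A: 1101 (length 4)
  B: 0 (length 1)
  D: 111 (length 3)
Average code length: 132/63 = 2.0952 bits/symbol


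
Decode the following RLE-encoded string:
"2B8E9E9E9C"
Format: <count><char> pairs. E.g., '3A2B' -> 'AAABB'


Expanding each <count><char> pair:
  2B -> 'BB'
  8E -> 'EEEEEEEE'
  9E -> 'EEEEEEEEE'
  9E -> 'EEEEEEEEE'
  9C -> 'CCCCCCCCC'

Decoded = BBEEEEEEEEEEEEEEEEEEEEEEEEEECCCCCCCCC


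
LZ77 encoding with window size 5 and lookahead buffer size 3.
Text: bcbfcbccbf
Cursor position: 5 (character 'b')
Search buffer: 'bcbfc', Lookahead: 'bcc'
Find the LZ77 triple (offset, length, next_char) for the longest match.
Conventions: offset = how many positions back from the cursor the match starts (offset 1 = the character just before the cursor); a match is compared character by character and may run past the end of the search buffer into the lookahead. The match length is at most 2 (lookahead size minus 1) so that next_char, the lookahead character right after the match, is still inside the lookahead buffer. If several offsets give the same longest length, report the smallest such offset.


Try each offset into the search buffer:
  offset=1 (pos 4, char 'c'): match length 0
  offset=2 (pos 3, char 'f'): match length 0
  offset=3 (pos 2, char 'b'): match length 1
  offset=4 (pos 1, char 'c'): match length 0
  offset=5 (pos 0, char 'b'): match length 2
Longest match has length 2 at offset 5.
next_char = character at position 5 + 2 = 7 -> 'c'

Best match: offset=5, length=2 (matching 'bc' starting at position 0)
LZ77 triple: (5, 2, 'c')


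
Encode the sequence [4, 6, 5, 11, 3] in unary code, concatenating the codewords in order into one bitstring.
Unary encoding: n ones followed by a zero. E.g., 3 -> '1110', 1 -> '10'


Encode each number as n ones followed by a terminating 0:
  4 -> 11110 (5 bits)
  6 -> 1111110 (7 bits)
  5 -> 111110 (6 bits)
  11 -> 111111111110 (12 bits)
  3 -> 1110 (4 bits)
Total length = 5 + 7 + 6 + 12 + 4 = 34 bits.

Unary([4, 6, 5, 11, 3]) = 1111011111101111101111111111101110 (34 bits)


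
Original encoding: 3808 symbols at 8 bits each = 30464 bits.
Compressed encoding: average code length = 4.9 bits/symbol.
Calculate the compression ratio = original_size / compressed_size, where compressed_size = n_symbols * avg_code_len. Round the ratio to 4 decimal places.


original_size = n_symbols * orig_bits = 3808 * 8 = 30464 bits
compressed_size = n_symbols * avg_code_len = 3808 * 4.9 = 18659.2 bits
ratio = original_size / compressed_size = 30464 / 18659.2 = 1.6327

Compression ratio = 1.6327


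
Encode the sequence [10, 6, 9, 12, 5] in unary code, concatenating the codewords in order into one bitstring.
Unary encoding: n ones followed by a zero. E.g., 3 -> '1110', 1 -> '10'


Encode each number as n ones followed by a terminating 0:
  10 -> 11111111110 (11 bits)
  6 -> 1111110 (7 bits)
  9 -> 1111111110 (10 bits)
  12 -> 1111111111110 (13 bits)
  5 -> 111110 (6 bits)
Total length = 11 + 7 + 10 + 13 + 6 = 47 bits.

Unary([10, 6, 9, 12, 5]) = 11111111110111111011111111101111111111110111110 (47 bits)


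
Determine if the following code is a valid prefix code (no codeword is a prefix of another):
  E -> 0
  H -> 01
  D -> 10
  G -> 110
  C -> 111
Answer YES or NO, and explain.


Checking each pair (does one codeword prefix another?):
  E='0' vs H='01': prefix -- VIOLATION

NO -- this is NOT a valid prefix code. E (0) is a prefix of H (01).
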